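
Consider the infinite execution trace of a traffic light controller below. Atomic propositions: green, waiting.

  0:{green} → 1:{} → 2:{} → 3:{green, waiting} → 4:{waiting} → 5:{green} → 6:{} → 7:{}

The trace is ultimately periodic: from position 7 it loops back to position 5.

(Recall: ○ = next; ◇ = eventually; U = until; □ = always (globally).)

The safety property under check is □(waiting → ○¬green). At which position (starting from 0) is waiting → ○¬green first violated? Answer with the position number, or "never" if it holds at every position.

4

Check waiting → ○¬green at each position in order: 0 ✓, 1 ✓, 2 ✓, 3 ✓.
At position 4 the labels are {waiting} and the next position 5 has {green}, so waiting → ○¬green is false there. This is the first violation.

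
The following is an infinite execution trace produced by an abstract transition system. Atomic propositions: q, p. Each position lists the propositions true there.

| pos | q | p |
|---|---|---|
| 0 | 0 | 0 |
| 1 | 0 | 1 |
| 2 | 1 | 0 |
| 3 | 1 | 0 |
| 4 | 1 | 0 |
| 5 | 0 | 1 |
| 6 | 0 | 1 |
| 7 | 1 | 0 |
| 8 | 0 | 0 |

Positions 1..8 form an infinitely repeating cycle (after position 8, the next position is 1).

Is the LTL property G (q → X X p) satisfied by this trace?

q → X X p must hold at every position from 0 onward. It fails at position 2, so G (q → X X p) is false.
Positions where q holds: 2, 3, 4, 7.
Check X X p at each: 2→fails, 3→ok, 4→ok, 7→ok.

No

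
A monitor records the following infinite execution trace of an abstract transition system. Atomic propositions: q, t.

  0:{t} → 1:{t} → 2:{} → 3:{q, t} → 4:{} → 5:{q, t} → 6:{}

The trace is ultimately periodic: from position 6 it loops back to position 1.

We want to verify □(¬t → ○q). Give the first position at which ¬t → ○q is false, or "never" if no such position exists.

Check ¬t → ○q at each position in order: 0 ✓, 1 ✓, 2 ✓, 3 ✓, 4 ✓, 5 ✓.
At position 6 the labels are {} and the next position 1 has {t}, so ¬t → ○q is false there. This is the first violation.

6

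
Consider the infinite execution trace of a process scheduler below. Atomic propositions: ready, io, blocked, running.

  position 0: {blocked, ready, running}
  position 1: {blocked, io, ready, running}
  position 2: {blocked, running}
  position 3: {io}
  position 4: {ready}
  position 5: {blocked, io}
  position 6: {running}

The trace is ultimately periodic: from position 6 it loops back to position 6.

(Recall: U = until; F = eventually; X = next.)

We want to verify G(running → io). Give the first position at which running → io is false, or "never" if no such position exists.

0

At position 0 the labels are {blocked, ready, running}, so running → io is false there. This is the first violation.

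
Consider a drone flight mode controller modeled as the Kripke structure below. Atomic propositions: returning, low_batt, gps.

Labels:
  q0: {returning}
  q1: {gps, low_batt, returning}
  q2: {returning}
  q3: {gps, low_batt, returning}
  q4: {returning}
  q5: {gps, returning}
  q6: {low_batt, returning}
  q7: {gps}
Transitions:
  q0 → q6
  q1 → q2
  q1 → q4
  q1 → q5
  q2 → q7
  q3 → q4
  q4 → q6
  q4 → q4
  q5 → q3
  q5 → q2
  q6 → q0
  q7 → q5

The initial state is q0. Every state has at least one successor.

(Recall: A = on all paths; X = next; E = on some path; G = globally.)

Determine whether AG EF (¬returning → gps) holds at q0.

States satisfying EF (¬returning → gps): {q0, q1, q2, q3, q4, q5, q6, q7}.
States satisfying AG EF (¬returning → gps): {q0, q1, q2, q3, q4, q5, q6, q7}.
Every state reachable from q0 satisfies EF (¬returning → gps).
q0 ∈ Sat(AG EF (¬returning → gps)).

Holds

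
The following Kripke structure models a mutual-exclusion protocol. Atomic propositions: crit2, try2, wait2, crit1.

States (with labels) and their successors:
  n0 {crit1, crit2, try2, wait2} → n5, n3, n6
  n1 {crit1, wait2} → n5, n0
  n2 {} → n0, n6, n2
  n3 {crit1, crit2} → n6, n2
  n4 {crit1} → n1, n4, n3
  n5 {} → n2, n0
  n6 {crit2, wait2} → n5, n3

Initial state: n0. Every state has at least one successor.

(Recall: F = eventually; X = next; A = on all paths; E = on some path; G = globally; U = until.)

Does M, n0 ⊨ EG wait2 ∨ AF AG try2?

States satisfying wait2: {n0, n1, n6}.
States satisfying EG wait2: ∅.
States satisfying AG try2: ∅.
States satisfying AF AG try2: ∅.
States satisfying EG wait2 ∨ AF AG try2: ∅.
n0 ∉ Sat(EG wait2 ∨ AF AG try2).

No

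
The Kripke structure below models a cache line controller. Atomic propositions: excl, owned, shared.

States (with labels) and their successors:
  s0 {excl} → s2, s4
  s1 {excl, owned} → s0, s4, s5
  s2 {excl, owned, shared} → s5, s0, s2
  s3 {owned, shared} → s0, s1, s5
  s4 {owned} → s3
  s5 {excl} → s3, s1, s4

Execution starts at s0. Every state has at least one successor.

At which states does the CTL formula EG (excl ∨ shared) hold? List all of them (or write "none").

{s0, s1, s2, s3, s5}

States satisfying excl ∨ shared: {s0, s1, s2, s3, s5}.
States satisfying EG (excl ∨ shared): {s0, s1, s2, s3, s5}.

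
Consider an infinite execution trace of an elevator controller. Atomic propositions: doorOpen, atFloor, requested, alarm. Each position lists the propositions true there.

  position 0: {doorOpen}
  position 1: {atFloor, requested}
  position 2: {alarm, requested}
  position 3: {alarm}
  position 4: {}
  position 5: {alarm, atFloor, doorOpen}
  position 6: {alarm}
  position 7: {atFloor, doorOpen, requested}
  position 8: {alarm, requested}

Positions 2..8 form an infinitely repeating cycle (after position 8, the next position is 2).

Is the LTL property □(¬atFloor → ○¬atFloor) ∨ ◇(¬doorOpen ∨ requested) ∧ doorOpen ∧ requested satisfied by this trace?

Does not hold

¬atFloor → ○¬atFloor must hold at every position from 0 onward. It fails at position 0, so □(¬atFloor → ○¬atFloor) is false.
Positions where ¬atFloor holds: 0, 2, 3, 4, 6, 8.
Check ○¬atFloor at each: 0→fails, 2→ok, 3→ok, 4→fails, 6→fails, 8→ok.
At position 0: □(¬atFloor → ○¬atFloor) is false; ◇(¬doorOpen ∨ requested) ∧ doorOpen ∧ requested is false; so □(¬atFloor → ○¬atFloor) ∨ ◇(¬doorOpen ∨ requested) ∧ doorOpen ∧ requested is false.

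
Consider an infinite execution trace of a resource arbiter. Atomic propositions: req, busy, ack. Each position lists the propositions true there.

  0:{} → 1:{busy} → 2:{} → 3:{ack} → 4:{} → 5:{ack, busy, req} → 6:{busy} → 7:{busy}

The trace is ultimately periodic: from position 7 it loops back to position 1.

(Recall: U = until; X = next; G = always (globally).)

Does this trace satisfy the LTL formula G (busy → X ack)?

busy → X ack must hold at every position from 0 onward. It fails at position 1, so G (busy → X ack) is false.
Positions where busy holds: 1, 5, 6, 7.
Check X ack at each: 1→fails, 5→fails, 6→fails, 7→fails.

Violated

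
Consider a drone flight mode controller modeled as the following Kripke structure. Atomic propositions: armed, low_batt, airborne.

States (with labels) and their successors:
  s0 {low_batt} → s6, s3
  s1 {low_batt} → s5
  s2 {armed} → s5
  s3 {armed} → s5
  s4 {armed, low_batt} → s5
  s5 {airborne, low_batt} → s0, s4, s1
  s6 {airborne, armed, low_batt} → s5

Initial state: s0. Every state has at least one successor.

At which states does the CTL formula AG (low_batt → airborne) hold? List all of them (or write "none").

States satisfying low_batt → airborne: {s2, s3, s5, s6}.
States satisfying AG (low_batt → airborne): ∅.

none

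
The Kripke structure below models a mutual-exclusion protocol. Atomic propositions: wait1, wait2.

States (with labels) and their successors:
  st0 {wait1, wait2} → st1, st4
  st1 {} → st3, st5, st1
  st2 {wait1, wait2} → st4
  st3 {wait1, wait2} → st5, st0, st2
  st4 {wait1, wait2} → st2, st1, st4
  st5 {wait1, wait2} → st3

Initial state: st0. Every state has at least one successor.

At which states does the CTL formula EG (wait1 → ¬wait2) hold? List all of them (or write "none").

States satisfying wait1 → ¬wait2: {st1}.
States satisfying EG (wait1 → ¬wait2): {st1}.

{st1}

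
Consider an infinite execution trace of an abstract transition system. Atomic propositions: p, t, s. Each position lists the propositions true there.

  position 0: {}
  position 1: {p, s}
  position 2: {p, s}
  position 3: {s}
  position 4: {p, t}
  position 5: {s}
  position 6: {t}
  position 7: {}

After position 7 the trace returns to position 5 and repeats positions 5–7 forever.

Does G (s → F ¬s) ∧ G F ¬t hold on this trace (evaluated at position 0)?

s → F ¬s holds at every position 0..7, and those are all positions ever visited, so G (s → F ¬s) holds.
Positions where s holds: 1, 2, 3, 5.
Check F ¬s at each: 1→ok, 2→ok, 3→ok, 5→ok.
F ¬t holds at every position 0..7, and those are all positions ever visited, so G F ¬t holds.
At position 0: G (s → F ¬s) is true; G F ¬t is true; so G (s → F ¬s) ∧ G F ¬t is true.

Holds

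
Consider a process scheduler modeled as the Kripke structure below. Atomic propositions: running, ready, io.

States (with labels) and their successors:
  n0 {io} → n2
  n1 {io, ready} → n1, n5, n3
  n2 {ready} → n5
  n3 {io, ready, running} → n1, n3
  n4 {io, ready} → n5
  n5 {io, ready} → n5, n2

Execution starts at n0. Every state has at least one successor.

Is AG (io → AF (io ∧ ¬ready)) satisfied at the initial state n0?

Violated

States satisfying io → AF (io ∧ ¬ready): {n0, n2}.
States satisfying AG (io → AF (io ∧ ¬ready)): ∅.
n5 is reachable from n0 and violates io → AF (io ∧ ¬ready), so AG fails at n0.
n0 ∉ Sat(AG (io → AF (io ∧ ¬ready))).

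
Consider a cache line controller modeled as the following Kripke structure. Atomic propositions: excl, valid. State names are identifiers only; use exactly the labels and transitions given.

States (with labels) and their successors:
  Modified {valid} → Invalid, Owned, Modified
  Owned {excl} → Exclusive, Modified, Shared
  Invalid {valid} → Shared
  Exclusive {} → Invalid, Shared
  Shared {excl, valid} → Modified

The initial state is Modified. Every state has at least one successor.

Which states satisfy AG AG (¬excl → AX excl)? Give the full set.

States satisfying AG (¬excl → AX excl): ∅.
States satisfying AG AG (¬excl → AX excl): ∅.

none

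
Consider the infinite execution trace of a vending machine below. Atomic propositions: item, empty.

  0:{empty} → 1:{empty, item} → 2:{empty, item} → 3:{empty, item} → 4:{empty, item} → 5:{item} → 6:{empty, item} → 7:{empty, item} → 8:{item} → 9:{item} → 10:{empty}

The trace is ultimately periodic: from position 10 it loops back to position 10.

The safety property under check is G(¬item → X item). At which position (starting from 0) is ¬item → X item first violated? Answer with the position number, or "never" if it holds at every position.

10

Check ¬item → X item at each position in order: 0 ✓, 1 ✓, 2 ✓, 3 ✓, 4 ✓, 5 ✓, 6 ✓, 7 ✓, 8 ✓, 9 ✓.
At position 10 the labels are {empty} and the next position 10 has {empty}, so ¬item → X item is false there. This is the first violation.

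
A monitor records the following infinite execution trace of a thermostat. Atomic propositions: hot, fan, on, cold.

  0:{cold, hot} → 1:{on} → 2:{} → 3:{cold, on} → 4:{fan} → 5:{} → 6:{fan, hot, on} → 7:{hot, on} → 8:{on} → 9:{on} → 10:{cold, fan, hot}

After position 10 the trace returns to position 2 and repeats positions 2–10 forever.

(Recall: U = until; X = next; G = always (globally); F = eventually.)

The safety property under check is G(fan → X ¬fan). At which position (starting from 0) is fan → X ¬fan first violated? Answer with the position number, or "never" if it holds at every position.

never

fan → X ¬fan holds at every position 0..10, and those are all the positions the trace ever visits, so the invariant G(fan → X ¬fan) is never violated.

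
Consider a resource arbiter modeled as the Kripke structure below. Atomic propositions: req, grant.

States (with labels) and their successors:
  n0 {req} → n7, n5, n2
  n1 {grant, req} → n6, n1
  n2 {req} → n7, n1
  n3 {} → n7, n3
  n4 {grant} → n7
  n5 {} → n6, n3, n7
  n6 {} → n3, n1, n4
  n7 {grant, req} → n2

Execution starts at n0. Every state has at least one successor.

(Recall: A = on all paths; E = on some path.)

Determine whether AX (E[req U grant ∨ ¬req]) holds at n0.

States satisfying E[req U grant ∨ ¬req]: {n0, n1, n2, n3, n4, n5, n6, n7}.
States satisfying AX (E[req U grant ∨ ¬req]): {n0, n1, n2, n3, n4, n5, n6, n7}.
n0 ∈ Sat(AX (E[req U grant ∨ ¬req])).

Holds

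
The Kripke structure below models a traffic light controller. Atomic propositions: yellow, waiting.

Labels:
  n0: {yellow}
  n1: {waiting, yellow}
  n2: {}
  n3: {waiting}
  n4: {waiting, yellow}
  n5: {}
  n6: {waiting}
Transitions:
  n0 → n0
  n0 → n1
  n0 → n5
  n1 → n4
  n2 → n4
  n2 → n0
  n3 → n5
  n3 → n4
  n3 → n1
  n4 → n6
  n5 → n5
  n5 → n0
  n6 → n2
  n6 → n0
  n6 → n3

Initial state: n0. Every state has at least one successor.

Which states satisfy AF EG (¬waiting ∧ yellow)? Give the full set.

{n0}

States satisfying EG (¬waiting ∧ yellow): {n0}.
States satisfying AF EG (¬waiting ∧ yellow): {n0}.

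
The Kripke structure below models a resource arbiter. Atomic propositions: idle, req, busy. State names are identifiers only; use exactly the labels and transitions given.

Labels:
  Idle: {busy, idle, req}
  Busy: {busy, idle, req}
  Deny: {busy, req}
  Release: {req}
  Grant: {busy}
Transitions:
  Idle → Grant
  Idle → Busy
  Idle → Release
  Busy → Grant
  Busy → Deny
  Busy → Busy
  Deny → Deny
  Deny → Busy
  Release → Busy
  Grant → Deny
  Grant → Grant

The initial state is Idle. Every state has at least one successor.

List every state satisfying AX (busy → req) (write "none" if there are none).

States satisfying busy → req: {Idle, Busy, Deny, Release}.
States satisfying AX (busy → req): {Deny, Release}.

{Deny, Release}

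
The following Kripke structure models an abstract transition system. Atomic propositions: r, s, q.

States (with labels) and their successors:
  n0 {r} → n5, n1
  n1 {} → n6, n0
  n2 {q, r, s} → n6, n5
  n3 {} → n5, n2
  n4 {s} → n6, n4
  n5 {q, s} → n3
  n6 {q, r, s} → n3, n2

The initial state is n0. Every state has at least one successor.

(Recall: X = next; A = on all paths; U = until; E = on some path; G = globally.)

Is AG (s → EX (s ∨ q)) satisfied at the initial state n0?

No

States satisfying s → EX (s ∨ q): {n0, n1, n2, n3, n4, n6}.
States satisfying AG (s → EX (s ∨ q)): ∅.
n5 is reachable from n0 and violates s → EX (s ∨ q), so AG fails at n0.
n0 ∉ Sat(AG (s → EX (s ∨ q))).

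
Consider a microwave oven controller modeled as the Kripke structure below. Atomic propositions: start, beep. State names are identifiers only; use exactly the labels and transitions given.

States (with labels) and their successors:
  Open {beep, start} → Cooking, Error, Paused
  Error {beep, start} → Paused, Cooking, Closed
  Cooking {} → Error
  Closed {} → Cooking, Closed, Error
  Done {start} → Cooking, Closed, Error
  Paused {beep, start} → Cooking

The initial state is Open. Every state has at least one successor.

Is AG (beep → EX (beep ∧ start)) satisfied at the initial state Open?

Violated

States satisfying beep → EX (beep ∧ start): {Open, Error, Cooking, Closed, Done}.
States satisfying AG (beep → EX (beep ∧ start)): ∅.
Paused is reachable from Open and violates beep → EX (beep ∧ start), so AG fails at Open.
Open ∉ Sat(AG (beep → EX (beep ∧ start))).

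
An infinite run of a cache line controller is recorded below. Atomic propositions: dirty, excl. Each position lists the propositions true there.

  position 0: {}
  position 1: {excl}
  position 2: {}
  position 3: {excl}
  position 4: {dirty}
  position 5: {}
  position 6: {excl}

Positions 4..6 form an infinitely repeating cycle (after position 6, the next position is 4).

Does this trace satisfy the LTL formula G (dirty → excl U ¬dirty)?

Does not hold

dirty → excl U ¬dirty must hold at every position from 0 onward. It fails at position 4, so G (dirty → excl U ¬dirty) is false.
Positions where dirty holds: 4.
Check excl U ¬dirty at each: 4→fails.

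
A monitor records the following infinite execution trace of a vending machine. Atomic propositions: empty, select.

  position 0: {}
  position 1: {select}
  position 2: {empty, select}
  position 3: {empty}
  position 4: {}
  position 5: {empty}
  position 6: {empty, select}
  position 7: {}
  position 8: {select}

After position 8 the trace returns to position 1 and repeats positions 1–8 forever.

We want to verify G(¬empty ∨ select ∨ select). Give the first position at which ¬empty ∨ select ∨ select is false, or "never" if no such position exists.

3

Check ¬empty ∨ select ∨ select at each position in order: 0 ✓, 1 ✓, 2 ✓.
At position 3 the labels are {empty}, so ¬empty ∨ select ∨ select is false there. This is the first violation.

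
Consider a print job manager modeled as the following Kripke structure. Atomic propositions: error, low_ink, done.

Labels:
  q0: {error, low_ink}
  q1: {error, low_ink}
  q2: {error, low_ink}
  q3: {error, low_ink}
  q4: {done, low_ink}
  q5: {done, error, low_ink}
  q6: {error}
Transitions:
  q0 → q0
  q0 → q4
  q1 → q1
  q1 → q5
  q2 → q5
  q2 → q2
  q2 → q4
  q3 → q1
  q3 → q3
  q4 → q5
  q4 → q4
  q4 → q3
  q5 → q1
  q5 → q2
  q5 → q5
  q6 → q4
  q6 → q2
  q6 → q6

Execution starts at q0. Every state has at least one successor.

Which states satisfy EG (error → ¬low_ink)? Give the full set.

{q4, q6}

States satisfying error → ¬low_ink: {q4, q6}.
States satisfying EG (error → ¬low_ink): {q4, q6}.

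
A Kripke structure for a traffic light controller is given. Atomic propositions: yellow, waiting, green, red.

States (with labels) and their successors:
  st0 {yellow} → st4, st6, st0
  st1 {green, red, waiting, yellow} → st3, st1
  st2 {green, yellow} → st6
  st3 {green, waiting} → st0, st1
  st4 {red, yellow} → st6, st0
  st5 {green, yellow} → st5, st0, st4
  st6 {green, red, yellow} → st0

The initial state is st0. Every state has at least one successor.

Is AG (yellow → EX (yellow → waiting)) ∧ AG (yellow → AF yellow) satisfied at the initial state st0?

States satisfying yellow → EX (yellow → waiting): {st1, st3}.
States satisfying AG (yellow → EX (yellow → waiting)): ∅.
States satisfying yellow → AF yellow: {st0, st1, st2, st3, st4, st5, st6}.
States satisfying AG (yellow → AF yellow): {st0, st1, st2, st3, st4, st5, st6}.
States satisfying AG (yellow → EX (yellow → waiting)) ∧ AG (yellow → AF yellow): ∅.
st0 ∉ Sat(AG (yellow → EX (yellow → waiting)) ∧ AG (yellow → AF yellow)).

No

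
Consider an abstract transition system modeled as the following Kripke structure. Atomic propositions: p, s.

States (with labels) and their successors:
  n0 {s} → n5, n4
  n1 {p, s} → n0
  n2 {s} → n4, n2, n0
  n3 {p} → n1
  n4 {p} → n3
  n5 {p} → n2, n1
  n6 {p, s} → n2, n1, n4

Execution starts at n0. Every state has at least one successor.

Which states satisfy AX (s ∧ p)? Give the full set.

States satisfying s ∧ p: {n1, n6}.
States satisfying AX (s ∧ p): {n3}.

{n3}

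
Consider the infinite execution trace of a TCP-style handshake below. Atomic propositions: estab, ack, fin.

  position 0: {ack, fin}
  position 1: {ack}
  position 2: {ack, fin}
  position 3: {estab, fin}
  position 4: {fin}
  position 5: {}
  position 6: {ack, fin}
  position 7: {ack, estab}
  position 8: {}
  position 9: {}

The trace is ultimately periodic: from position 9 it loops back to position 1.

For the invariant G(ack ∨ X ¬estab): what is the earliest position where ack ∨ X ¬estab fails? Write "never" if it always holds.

ack ∨ X ¬estab holds at every position 0..9, and those are all the positions the trace ever visits, so the invariant G(ack ∨ X ¬estab) is never violated.

never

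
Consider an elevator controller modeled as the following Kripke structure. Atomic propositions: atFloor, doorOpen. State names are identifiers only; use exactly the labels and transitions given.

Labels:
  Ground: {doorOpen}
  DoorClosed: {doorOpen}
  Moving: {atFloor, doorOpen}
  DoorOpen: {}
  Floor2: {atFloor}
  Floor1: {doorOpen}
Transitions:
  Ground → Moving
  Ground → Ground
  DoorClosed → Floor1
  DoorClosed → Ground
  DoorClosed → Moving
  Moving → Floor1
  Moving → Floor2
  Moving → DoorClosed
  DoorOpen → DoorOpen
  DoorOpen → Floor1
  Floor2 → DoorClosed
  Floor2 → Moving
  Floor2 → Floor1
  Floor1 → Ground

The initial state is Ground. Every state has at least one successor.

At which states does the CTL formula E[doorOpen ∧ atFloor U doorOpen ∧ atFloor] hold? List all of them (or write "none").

States satisfying doorOpen ∧ atFloor: {Moving}.
States satisfying E[doorOpen ∧ atFloor U doorOpen ∧ atFloor]: {Moving}.

{Moving}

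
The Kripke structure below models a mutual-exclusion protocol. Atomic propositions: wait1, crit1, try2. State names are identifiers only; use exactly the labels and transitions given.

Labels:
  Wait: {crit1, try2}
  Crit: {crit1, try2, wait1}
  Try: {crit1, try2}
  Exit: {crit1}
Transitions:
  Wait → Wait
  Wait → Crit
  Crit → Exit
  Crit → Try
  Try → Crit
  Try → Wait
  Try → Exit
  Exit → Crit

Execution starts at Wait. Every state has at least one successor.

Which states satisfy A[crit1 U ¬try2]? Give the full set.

{Exit}

States satisfying crit1: {Wait, Crit, Try, Exit}.
States satisfying ¬try2: {Exit}.
States satisfying A[crit1 U ¬try2]: {Exit}.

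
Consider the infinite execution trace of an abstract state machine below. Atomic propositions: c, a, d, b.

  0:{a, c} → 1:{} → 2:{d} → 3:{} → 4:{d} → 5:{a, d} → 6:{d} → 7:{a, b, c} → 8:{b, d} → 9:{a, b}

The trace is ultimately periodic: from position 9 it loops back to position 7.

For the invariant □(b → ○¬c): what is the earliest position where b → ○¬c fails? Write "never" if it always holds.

9

Check b → ○¬c at each position in order: 0 ✓, 1 ✓, 2 ✓, 3 ✓, 4 ✓, 5 ✓, 6 ✓, 7 ✓, 8 ✓.
At position 9 the labels are {a, b} and the next position 7 has {a, b, c}, so b → ○¬c is false there. This is the first violation.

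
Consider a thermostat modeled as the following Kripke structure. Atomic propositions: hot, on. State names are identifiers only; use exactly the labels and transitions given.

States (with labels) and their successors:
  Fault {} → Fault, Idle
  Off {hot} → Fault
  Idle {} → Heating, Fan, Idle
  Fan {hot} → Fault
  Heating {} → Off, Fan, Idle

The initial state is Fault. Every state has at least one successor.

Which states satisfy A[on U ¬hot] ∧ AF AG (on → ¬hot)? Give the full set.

States satisfying on: ∅.
States satisfying ¬hot: {Fault, Idle, Heating}.
States satisfying A[on U ¬hot]: {Fault, Idle, Heating}.
States satisfying AG (on → ¬hot): {Fault, Off, Idle, Fan, Heating}.
States satisfying AF AG (on → ¬hot): {Fault, Off, Idle, Fan, Heating}.
States satisfying A[on U ¬hot] ∧ AF AG (on → ¬hot): {Fault, Idle, Heating}.

{Fault, Idle, Heating}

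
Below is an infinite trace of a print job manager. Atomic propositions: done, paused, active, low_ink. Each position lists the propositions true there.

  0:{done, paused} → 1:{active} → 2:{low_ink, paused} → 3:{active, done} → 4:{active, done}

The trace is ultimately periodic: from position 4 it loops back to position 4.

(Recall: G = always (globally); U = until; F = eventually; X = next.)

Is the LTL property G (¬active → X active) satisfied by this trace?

¬active → X active holds at every position 0..4, and those are all positions ever visited, so G (¬active → X active) holds.
Positions where ¬active holds: 0, 2.
Check X active at each: 0→ok, 2→ok.

Holds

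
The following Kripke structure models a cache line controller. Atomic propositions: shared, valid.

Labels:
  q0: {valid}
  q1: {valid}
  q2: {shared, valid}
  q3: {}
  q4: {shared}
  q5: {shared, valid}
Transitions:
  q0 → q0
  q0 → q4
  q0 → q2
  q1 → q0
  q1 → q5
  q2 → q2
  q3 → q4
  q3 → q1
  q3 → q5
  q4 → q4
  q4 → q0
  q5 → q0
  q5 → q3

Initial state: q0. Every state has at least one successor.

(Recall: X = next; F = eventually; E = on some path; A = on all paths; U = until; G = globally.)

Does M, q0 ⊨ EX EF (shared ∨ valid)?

States satisfying EF (shared ∨ valid): {q0, q1, q2, q3, q4, q5}.
States satisfying EX EF (shared ∨ valid): {q0, q1, q2, q3, q4, q5}.
q0 ∈ Sat(EX EF (shared ∨ valid)).

Yes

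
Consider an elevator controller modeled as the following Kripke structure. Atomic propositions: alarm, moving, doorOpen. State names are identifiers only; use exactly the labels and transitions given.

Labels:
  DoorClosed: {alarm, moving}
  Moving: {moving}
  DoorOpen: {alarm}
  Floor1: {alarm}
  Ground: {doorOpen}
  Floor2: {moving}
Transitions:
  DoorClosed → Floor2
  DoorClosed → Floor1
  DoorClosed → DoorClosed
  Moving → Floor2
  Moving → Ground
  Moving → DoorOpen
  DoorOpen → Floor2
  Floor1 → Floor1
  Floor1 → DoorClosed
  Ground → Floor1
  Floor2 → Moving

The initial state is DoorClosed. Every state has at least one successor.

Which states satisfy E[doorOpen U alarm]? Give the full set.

States satisfying doorOpen: {Ground}.
States satisfying alarm: {DoorClosed, DoorOpen, Floor1}.
States satisfying E[doorOpen U alarm]: {DoorClosed, DoorOpen, Floor1, Ground}.

{DoorClosed, DoorOpen, Floor1, Ground}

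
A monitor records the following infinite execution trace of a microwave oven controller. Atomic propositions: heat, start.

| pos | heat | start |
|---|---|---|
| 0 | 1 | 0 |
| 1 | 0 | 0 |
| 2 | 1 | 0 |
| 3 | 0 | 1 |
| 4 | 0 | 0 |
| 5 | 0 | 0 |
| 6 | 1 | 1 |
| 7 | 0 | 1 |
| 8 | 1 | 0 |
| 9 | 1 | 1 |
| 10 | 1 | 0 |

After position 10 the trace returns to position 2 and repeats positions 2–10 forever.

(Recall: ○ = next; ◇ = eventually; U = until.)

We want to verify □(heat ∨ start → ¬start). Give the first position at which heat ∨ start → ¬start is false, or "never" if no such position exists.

3

Check heat ∨ start → ¬start at each position in order: 0 ✓, 1 ✓, 2 ✓.
At position 3 the labels are {start}, so heat ∨ start → ¬start is false there. This is the first violation.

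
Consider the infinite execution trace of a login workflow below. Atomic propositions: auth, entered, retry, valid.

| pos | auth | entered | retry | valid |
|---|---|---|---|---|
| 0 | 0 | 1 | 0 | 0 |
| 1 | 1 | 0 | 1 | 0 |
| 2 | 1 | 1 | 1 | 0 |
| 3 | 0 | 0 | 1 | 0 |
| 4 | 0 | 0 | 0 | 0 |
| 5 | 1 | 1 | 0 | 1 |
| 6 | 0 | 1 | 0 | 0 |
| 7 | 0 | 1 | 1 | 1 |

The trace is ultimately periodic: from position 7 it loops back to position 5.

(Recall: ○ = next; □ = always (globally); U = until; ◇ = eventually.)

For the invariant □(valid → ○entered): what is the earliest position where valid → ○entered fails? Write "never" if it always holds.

valid → ○entered holds at every position 0..7, and those are all the positions the trace ever visits, so the invariant □(valid → ○entered) is never violated.

never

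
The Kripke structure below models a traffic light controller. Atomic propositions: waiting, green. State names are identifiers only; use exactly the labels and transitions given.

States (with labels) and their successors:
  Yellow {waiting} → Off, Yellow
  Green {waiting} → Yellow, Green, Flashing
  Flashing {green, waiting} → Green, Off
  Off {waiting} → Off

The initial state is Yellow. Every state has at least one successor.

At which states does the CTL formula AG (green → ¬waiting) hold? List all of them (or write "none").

{Yellow, Off}

States satisfying green → ¬waiting: {Yellow, Green, Off}.
States satisfying AG (green → ¬waiting): {Yellow, Off}.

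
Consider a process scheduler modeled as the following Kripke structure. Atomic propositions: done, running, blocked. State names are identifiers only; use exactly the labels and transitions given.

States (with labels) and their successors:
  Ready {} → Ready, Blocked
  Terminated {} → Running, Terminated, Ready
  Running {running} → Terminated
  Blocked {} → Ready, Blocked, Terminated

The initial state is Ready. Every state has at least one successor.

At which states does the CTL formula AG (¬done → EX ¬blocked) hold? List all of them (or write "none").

{Ready, Terminated, Running, Blocked}

States satisfying ¬done → EX ¬blocked: {Ready, Terminated, Running, Blocked}.
States satisfying AG (¬done → EX ¬blocked): {Ready, Terminated, Running, Blocked}.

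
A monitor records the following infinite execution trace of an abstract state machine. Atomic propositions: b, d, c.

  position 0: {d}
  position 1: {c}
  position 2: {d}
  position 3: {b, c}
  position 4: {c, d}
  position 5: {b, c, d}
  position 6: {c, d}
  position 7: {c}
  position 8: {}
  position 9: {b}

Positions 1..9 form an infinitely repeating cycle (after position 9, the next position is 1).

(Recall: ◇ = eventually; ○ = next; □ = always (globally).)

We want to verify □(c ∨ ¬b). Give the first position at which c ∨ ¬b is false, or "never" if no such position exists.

9

Check c ∨ ¬b at each position in order: 0 ✓, 1 ✓, 2 ✓, 3 ✓, 4 ✓, 5 ✓, 6 ✓, 7 ✓, 8 ✓.
At position 9 the labels are {b}, so c ∨ ¬b is false there. This is the first violation.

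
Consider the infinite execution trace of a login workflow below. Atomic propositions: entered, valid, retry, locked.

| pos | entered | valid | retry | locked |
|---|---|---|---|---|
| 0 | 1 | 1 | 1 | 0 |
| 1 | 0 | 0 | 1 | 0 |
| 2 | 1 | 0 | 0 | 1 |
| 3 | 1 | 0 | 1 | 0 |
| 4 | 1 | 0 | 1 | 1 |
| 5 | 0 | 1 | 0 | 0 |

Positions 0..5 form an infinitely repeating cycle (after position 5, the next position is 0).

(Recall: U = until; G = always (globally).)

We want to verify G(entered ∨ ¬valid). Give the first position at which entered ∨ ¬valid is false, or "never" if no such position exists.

5

Check entered ∨ ¬valid at each position in order: 0 ✓, 1 ✓, 2 ✓, 3 ✓, 4 ✓.
At position 5 the labels are {valid}, so entered ∨ ¬valid is false there. This is the first violation.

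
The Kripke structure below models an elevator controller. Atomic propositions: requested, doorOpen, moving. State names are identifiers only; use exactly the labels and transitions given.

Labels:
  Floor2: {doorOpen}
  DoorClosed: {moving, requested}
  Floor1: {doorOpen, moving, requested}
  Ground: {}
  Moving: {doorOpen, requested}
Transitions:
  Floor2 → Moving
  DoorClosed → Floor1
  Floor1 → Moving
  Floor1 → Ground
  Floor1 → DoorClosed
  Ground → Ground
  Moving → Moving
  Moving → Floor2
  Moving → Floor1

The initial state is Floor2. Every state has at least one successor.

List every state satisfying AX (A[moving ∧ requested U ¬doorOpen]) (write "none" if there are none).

States satisfying A[moving ∧ requested U ¬doorOpen]: {DoorClosed, Ground}.
States satisfying AX (A[moving ∧ requested U ¬doorOpen]): {Ground}.

{Ground}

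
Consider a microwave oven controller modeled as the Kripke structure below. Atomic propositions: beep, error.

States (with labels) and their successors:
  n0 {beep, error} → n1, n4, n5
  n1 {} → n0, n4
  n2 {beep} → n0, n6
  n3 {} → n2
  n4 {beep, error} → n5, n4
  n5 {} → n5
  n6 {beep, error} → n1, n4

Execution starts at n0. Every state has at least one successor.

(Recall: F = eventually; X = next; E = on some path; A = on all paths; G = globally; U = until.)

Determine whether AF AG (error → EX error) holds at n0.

Satisfied

States satisfying AG (error → EX error): {n0, n1, n2, n3, n4, n5, n6}.
States satisfying AF AG (error → EX error): {n0, n1, n2, n3, n4, n5, n6}.
n0 ∈ Sat(AF AG (error → EX error)).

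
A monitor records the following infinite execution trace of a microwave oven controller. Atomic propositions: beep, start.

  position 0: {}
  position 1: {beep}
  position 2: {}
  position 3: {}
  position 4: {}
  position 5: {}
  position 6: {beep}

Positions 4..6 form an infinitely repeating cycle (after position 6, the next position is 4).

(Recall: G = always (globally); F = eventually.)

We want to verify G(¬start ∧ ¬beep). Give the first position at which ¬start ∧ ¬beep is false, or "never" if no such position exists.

Check ¬start ∧ ¬beep at each position in order: 0 ✓.
At position 1 the labels are {beep}, so ¬start ∧ ¬beep is false there. This is the first violation.

1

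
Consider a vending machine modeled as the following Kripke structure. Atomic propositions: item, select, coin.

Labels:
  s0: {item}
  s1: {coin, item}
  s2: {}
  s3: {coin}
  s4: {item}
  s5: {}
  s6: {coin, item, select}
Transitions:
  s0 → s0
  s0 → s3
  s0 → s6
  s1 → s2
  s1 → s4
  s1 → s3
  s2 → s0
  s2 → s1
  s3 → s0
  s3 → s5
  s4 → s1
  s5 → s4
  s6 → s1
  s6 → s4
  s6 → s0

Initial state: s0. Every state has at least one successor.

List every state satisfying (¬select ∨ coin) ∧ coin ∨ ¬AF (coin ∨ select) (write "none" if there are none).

States satisfying ¬select: {s0, s1, s2, s3, s4, s5}.
States satisfying ¬select ∨ coin: {s0, s1, s2, s3, s4, s5, s6}.
States satisfying (¬select ∨ coin) ∧ coin: {s1, s3, s6}.
States satisfying coin ∨ select: {s1, s3, s6}.
States satisfying AF (coin ∨ select): {s1, s3, s4, s5, s6}.
States satisfying ¬AF (coin ∨ select): {s0, s2}.
States satisfying (¬select ∨ coin) ∧ coin ∨ ¬AF (coin ∨ select): {s0, s1, s2, s3, s6}.

{s0, s1, s2, s3, s6}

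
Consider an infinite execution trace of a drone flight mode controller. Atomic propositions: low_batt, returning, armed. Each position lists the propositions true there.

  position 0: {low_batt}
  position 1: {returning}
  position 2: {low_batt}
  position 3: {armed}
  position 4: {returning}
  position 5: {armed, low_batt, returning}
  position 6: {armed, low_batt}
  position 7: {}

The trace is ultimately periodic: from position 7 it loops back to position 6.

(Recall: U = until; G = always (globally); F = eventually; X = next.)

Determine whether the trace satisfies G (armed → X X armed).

Violated

armed → X X armed must hold at every position from 0 onward. It fails at position 5, so G (armed → X X armed) is false.
Positions where armed holds: 3, 5, 6.
Check X X armed at each: 3→ok, 5→fails, 6→ok.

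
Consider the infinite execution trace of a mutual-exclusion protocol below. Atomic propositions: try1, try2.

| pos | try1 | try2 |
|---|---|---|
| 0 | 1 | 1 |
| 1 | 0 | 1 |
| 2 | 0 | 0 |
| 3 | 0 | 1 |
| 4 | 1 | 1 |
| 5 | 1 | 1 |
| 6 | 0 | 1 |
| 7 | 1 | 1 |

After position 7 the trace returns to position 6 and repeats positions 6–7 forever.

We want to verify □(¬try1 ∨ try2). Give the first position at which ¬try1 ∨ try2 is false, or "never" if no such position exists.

never

¬try1 ∨ try2 holds at every position 0..7, and those are all the positions the trace ever visits, so the invariant □(¬try1 ∨ try2) is never violated.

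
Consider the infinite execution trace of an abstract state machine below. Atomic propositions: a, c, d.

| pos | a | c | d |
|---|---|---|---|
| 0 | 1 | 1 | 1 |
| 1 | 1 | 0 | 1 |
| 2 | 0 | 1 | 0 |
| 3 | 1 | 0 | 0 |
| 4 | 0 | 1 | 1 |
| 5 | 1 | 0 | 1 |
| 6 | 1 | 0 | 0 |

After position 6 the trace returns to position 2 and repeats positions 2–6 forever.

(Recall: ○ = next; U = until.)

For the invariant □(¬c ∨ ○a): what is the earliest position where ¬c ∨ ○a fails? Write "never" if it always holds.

never

¬c ∨ ○a holds at every position 0..6, and those are all the positions the trace ever visits, so the invariant □(¬c ∨ ○a) is never violated.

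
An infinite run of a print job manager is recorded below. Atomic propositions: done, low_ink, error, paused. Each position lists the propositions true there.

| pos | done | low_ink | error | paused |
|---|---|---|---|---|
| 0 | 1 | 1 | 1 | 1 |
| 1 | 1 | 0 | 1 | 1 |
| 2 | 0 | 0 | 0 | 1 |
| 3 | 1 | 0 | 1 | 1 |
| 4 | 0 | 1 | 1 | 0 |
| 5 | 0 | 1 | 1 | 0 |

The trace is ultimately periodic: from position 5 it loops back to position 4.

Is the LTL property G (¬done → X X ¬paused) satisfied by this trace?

¬done → X X ¬paused holds at every position 0..5, and those are all positions ever visited, so G (¬done → X X ¬paused) holds.
Positions where ¬done holds: 2, 4, 5.
Check X X ¬paused at each: 2→ok, 4→ok, 5→ok.

Yes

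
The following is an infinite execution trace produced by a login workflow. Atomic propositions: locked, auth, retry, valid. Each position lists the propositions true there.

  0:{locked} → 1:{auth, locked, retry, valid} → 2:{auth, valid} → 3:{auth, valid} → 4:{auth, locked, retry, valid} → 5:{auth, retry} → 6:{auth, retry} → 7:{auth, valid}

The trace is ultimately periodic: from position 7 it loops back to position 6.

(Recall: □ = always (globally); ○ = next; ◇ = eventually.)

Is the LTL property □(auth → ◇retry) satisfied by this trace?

Holds

auth → ◇retry holds at every position 0..7, and those are all positions ever visited, so □(auth → ◇retry) holds.
Positions where auth holds: 1, 2, 3, 4, 5, 6, 7.
Check ◇retry at each: 1→ok, 2→ok, 3→ok, 4→ok, 5→ok, 6→ok, 7→ok.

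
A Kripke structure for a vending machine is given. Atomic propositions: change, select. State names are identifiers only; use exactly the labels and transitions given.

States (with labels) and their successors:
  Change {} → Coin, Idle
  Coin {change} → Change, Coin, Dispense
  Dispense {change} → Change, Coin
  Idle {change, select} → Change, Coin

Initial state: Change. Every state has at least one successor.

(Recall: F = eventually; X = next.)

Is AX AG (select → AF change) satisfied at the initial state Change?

States satisfying AG (select → AF change): {Change, Coin, Dispense, Idle}.
States satisfying AX AG (select → AF change): {Change, Coin, Dispense, Idle}.
Change ∈ Sat(AX AG (select → AF change)).

Satisfied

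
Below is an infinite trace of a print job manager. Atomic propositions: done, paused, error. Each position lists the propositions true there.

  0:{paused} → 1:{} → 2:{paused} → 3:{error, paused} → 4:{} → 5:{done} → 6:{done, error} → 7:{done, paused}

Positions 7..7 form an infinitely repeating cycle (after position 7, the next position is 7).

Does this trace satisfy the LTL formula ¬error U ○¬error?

Walking from position 0: ○¬error first holds at position 0, and ¬error holds at every earlier position along the way, so ¬error U ○¬error holds.

Holds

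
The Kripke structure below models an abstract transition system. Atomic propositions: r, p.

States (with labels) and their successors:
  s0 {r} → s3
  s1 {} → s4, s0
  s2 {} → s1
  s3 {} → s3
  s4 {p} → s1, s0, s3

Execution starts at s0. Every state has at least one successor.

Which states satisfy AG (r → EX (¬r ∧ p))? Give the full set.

States satisfying r → EX (¬r ∧ p): {s1, s2, s3, s4}.
States satisfying AG (r → EX (¬r ∧ p)): {s3}.

{s3}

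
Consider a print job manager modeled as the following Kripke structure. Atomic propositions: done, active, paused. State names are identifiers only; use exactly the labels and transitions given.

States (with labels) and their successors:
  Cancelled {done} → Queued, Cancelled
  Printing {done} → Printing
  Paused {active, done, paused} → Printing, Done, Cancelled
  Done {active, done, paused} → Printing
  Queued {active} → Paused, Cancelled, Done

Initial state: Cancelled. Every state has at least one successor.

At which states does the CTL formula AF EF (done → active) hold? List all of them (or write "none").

States satisfying EF (done → active): {Cancelled, Paused, Done, Queued}.
States satisfying AF EF (done → active): {Cancelled, Paused, Done, Queued}.

{Cancelled, Paused, Done, Queued}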